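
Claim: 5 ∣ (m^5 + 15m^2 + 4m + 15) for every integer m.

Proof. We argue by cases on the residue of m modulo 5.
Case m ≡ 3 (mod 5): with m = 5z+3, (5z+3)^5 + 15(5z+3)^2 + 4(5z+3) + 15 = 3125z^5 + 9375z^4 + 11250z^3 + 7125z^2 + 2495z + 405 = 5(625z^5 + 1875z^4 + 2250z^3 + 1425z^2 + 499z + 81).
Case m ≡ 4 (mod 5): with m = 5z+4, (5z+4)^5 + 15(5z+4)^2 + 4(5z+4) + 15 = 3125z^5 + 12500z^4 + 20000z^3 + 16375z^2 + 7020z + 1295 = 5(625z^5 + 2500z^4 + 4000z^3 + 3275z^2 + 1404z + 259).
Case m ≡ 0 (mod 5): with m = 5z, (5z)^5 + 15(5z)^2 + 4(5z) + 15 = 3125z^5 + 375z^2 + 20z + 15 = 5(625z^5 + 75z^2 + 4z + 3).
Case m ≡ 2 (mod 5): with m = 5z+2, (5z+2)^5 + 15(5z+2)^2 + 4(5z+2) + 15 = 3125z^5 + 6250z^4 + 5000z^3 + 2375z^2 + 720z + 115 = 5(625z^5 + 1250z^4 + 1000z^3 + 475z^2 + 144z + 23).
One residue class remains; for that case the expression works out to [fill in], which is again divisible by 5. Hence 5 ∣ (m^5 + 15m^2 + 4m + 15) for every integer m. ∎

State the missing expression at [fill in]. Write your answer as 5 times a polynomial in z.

5(625z^5 + 625z^4 + 250z^3 + 125z^2 + 39z + 7)

Only m ≡ 1 (mod 5) is unaccounted for. Put m = 5z+1:
(5z+1)^5 + 15(5z+1)^2 + 4(5z+1) + 15 expands to 3125z^5 + 3125z^4 + 1250z^3 + 625z^2 + 195z + 35,
and factoring out 5 leaves 5(625z^5 + 625z^4 + 250z^3 + 125z^2 + 39z + 7).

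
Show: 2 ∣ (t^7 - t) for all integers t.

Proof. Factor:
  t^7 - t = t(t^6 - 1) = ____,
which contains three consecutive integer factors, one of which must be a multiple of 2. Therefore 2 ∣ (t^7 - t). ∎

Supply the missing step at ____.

(t - 1)t(t + 1)(t^4 + t^2 + 1)

t^6 - 1 = (t^2 - 1)(t^4 + t^2 + 1), and t^2 - 1 = (t-1)(t+1).
So t(t^6 - 1) = (t - 1)t(t + 1)(t^4 + t^2 + 1).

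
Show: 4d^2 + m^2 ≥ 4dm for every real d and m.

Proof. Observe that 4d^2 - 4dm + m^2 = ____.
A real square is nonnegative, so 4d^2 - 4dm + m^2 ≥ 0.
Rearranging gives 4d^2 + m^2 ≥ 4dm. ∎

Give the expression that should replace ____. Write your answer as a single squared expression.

(2d - m)^2

4d^2 - 4dm + m^2 is a perfect-square trinomial: the outer terms are (2d)^2 and (m)^2, and the cross term is -2·2d·m.
So 4d^2 - 4dm + m^2 = (2d - m)^2 ≥ 0.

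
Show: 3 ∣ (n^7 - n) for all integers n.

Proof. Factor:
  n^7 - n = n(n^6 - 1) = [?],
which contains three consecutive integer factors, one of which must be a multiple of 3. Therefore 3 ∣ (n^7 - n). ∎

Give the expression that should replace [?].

n^6 - 1 = (n^2 - 1)(n^4 + n^2 + 1), and n^2 - 1 = (n-1)(n+1).
So n(n^6 - 1) = (n - 1)n(n + 1)(n^4 + n^2 + 1).

(n - 1)n(n + 1)(n^4 + n^2 + 1)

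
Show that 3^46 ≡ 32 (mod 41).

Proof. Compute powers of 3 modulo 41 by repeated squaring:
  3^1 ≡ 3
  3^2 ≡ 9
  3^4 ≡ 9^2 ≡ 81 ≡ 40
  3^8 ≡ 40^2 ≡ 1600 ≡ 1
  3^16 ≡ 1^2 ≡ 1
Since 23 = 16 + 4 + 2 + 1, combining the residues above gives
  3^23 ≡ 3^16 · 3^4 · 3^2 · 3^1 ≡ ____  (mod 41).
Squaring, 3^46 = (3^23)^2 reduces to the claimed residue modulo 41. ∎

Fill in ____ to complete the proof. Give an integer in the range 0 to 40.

14

3^16 · 3^4 · 3^2 · 3^1 ≡ 1 · 40 · 9 · 3 = 1080.
1080 mod 41 = 14, so 3^23 ≡ 14 (mod 41).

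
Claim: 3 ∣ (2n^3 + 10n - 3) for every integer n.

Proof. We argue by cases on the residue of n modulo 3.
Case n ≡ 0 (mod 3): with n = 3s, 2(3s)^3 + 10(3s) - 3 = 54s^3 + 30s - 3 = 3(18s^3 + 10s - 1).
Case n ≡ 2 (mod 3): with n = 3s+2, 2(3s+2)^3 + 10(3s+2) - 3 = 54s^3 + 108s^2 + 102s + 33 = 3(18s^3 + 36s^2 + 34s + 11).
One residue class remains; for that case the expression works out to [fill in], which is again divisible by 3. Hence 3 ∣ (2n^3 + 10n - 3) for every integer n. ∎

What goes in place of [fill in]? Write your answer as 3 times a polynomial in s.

The residues treated are {0, 2}, so the missing case is n ≡ 1 (mod 3); write n = 3s+1.
Then 2(3s+1)^3 + 10(3s+1) - 3 = 54s^3 + 54s^2 + 48s + 9 = 3(18s^3 + 18s^2 + 16s + 3).

3(18s^3 + 18s^2 + 16s + 3)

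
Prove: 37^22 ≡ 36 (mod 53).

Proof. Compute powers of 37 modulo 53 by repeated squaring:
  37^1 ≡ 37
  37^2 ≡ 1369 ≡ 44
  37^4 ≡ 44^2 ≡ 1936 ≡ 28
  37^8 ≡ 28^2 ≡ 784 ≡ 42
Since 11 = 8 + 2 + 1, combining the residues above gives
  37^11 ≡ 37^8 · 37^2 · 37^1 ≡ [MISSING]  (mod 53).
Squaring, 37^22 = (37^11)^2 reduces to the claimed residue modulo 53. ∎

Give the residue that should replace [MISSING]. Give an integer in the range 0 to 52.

37^8 · 37^2 · 37^1 ≡ 42 · 44 · 37 = 68376.
68376 mod 53 = 6, so 37^11 ≡ 6 (mod 53).

6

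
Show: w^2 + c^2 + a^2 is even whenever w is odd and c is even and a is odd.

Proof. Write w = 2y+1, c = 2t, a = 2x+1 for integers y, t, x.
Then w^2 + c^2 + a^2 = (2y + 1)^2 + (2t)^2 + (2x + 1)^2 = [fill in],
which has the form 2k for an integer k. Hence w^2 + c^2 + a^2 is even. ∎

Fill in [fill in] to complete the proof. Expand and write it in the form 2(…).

(2y + 1)^2 + (2t)^2 + (2x + 1)^2 = 4t^2 + 4x^2 + 4x + 4y^2 + 4y + 2
= 2(2t^2 + 2x^2 + 2x + 2y^2 + 2y + 1).
Since 2t^2 + 2x^2 + 2x + 2y^2 + 2y + 1 is an integer, the sum of squares is of the form 2k for an integer k.

2(2t^2 + 2x^2 + 2x + 2y^2 + 2y + 1)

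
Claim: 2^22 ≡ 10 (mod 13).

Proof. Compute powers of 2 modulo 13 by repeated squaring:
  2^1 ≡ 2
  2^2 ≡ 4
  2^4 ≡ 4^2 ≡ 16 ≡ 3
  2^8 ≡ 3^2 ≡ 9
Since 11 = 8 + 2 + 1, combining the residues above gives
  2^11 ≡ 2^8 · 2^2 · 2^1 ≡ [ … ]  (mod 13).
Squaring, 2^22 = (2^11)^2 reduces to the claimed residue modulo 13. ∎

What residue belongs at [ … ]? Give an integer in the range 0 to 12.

7

2^8 · 2^2 · 2^1 ≡ 9 · 4 · 2 = 72.
72 mod 13 = 7, so 2^11 ≡ 7 (mod 13).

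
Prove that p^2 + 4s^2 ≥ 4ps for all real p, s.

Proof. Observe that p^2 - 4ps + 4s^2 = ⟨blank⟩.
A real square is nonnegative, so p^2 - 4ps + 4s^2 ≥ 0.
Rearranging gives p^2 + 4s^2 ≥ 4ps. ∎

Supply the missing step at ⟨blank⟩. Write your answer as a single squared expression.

p^2 - 4ps + 4s^2 is a perfect-square trinomial: the outer terms are (p)^2 and (2s)^2, and the cross term is -2·p·2s.
So p^2 - 4ps + 4s^2 = (p - 2s)^2 ≥ 0.

(p - 2s)^2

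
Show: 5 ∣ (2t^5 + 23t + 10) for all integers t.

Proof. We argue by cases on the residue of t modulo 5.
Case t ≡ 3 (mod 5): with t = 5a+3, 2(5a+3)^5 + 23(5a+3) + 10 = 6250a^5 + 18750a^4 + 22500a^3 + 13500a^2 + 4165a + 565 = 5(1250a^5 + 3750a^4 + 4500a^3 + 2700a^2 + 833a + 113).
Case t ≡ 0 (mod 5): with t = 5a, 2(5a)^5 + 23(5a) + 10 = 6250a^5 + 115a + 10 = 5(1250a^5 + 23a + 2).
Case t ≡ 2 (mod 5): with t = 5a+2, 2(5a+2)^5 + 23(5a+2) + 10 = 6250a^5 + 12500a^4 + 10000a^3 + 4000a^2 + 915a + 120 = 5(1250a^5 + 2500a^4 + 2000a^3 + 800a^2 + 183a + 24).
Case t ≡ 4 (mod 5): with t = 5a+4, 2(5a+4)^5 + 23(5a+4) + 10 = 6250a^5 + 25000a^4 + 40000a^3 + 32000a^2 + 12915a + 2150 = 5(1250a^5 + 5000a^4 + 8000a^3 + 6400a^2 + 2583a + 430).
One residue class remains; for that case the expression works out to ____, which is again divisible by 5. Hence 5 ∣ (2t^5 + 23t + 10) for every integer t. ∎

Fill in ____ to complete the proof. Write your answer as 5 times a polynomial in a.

The residues treated are {3, 0, 2, 4}, so the missing case is t ≡ 1 (mod 5); write t = 5a+1.
Then 2(5a+1)^5 + 23(5a+1) + 10 = 6250a^5 + 6250a^4 + 2500a^3 + 500a^2 + 165a + 35 = 5(1250a^5 + 1250a^4 + 500a^3 + 100a^2 + 33a + 7).

5(1250a^5 + 1250a^4 + 500a^3 + 100a^2 + 33a + 7)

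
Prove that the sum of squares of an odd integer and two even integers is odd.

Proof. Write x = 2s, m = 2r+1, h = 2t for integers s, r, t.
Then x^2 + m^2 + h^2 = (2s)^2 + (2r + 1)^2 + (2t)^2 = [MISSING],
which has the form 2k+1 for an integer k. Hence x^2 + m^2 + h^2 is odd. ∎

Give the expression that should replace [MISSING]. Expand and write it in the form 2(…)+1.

Expanding: (2s)^2 + (2r + 1)^2 + (2t)^2 = 4r^2 + 4r + 4s^2 + 4t^2 + 1.
Every term except the constant is even, so this is 2(2r^2 + 2r + 2s^2 + 2t^2) + 1,
and 2r^2 + 2r + 2s^2 + 2t^2 ∈ ℤ gives the required form.

2(2r^2 + 2r + 2s^2 + 2t^2) + 1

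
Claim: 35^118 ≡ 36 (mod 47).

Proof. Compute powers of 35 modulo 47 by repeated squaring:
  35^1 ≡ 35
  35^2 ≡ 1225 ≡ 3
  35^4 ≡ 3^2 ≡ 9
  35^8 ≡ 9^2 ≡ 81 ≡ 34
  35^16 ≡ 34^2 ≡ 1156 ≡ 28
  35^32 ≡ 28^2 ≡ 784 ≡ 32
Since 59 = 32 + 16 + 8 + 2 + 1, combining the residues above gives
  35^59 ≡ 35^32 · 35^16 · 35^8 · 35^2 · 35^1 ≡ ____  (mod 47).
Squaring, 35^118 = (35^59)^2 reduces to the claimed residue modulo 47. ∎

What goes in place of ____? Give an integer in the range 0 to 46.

Multiply the listed residues: 32 · 28 · 34 · 3 · 35 = 896 → 30464 → 91392 → 3198720.
Reducing modulo 47: 3198720 = 68057·47 + 41, so 35^59 ≡ 41.

41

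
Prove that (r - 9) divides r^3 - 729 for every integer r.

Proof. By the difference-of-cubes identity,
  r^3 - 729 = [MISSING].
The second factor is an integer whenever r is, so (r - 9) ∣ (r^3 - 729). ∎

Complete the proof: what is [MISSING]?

(r - 9)(r^2 + 9r + 81)

a^3 - b^3 = (a - b)(a^2 + ab + b^2). With a = r, b = 9:
r^3 - 729 = (r - 9)(r^2 + 9r + 81).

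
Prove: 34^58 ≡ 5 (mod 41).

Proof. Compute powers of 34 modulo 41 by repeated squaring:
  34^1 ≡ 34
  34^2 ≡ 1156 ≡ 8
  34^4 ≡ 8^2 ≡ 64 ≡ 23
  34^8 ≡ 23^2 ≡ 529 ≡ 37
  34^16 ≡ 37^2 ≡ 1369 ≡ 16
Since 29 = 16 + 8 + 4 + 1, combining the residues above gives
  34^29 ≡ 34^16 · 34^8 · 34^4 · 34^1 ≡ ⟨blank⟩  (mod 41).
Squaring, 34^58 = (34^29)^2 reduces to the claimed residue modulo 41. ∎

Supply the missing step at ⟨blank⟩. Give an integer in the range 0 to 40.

Multiply the listed residues: 16 · 37 · 23 · 34 = 592 → 13616 → 462944.
Reducing modulo 41: 462944 = 11291·41 + 13, so 34^29 ≡ 13.

13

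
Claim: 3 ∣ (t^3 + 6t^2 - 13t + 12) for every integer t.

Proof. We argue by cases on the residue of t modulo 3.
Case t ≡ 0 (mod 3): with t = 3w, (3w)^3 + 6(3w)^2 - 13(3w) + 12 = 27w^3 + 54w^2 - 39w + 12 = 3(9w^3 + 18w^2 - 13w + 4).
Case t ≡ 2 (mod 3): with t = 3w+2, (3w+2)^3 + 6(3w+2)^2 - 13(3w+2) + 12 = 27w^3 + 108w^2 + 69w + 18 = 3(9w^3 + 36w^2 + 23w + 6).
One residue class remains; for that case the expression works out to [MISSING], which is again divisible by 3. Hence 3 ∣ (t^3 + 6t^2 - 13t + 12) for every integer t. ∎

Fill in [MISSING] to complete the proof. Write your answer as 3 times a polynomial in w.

3(9w^3 + 27w^2 + 2w + 2)

The residues treated are {0, 2}, so the missing case is t ≡ 1 (mod 3); write t = 3w+1.
Then (3w+1)^3 + 6(3w+1)^2 - 13(3w+1) + 12 = 27w^3 + 81w^2 + 6w + 6 = 3(9w^3 + 27w^2 + 2w + 2).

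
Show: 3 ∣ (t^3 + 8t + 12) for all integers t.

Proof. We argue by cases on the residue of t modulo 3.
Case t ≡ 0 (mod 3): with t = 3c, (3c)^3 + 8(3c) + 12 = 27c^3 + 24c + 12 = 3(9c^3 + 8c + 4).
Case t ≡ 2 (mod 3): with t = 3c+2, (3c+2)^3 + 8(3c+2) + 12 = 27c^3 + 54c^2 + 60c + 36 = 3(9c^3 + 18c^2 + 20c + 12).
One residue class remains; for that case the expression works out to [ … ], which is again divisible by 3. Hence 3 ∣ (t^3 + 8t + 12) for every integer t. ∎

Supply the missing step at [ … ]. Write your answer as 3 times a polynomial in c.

Only t ≡ 1 (mod 3) is unaccounted for. Put t = 3c+1:
(3c+1)^3 + 8(3c+1) + 12 expands to 27c^3 + 27c^2 + 33c + 21,
and factoring out 3 leaves 3(9c^3 + 9c^2 + 11c + 7).

3(9c^3 + 9c^2 + 11c + 7)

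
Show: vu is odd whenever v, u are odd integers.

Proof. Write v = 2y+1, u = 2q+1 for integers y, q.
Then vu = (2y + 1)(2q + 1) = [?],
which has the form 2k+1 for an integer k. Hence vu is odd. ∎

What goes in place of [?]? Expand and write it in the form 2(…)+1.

2(2qy + q + y) + 1

Expanding: (2y + 1)(2q + 1) = 4qy + 2q + 2y + 1.
Every term except the constant is even, so this is 2(2qy + q + y) + 1,
and 2qy + q + y ∈ ℤ gives the required form.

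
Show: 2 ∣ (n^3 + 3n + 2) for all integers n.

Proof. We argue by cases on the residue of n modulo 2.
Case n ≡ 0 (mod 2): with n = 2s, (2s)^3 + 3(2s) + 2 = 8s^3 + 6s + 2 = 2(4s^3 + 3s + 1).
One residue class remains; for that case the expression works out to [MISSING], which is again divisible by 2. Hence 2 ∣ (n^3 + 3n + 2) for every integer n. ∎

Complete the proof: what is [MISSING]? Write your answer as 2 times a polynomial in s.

The residues treated are {0}, so the missing case is n ≡ 1 (mod 2); write n = 2s+1.
Then (2s+1)^3 + 3(2s+1) + 2 = 8s^3 + 12s^2 + 12s + 6 = 2(4s^3 + 6s^2 + 6s + 3).

2(4s^3 + 6s^2 + 6s + 3)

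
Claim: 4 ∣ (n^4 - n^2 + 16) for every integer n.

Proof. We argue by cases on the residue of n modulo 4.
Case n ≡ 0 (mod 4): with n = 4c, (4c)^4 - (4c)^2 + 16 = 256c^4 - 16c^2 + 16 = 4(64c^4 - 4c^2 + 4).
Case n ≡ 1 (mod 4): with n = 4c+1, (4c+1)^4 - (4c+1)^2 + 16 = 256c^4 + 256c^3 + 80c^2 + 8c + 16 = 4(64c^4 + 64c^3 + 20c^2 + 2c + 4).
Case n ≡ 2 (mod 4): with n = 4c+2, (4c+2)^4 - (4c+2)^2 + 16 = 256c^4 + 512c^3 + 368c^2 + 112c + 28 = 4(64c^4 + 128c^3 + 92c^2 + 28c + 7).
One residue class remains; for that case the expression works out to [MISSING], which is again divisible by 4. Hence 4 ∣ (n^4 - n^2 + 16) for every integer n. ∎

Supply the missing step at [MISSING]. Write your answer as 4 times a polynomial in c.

4(64c^4 + 192c^3 + 212c^2 + 102c + 22)

The residues treated are {0, 1, 2}, so the missing case is n ≡ 3 (mod 4); write n = 4c+3.
Then (4c+3)^4 - (4c+3)^2 + 16 = 256c^4 + 768c^3 + 848c^2 + 408c + 88 = 4(64c^4 + 192c^3 + 212c^2 + 102c + 22).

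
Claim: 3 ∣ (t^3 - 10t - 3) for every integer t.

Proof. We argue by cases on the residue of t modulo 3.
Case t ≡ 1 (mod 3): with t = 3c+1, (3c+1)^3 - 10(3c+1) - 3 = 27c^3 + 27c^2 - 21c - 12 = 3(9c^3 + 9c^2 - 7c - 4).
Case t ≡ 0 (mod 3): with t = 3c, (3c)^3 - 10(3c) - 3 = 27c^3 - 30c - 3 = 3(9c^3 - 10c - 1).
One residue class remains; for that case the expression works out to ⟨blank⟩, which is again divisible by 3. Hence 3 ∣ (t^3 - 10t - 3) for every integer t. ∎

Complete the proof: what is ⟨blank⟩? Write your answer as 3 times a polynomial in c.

3(9c^3 + 18c^2 + 2c - 5)

Only t ≡ 2 (mod 3) is unaccounted for. Put t = 3c+2:
(3c+2)^3 - 10(3c+2) - 3 expands to 27c^3 + 54c^2 + 6c - 15,
and factoring out 3 leaves 3(9c^3 + 18c^2 + 2c - 5).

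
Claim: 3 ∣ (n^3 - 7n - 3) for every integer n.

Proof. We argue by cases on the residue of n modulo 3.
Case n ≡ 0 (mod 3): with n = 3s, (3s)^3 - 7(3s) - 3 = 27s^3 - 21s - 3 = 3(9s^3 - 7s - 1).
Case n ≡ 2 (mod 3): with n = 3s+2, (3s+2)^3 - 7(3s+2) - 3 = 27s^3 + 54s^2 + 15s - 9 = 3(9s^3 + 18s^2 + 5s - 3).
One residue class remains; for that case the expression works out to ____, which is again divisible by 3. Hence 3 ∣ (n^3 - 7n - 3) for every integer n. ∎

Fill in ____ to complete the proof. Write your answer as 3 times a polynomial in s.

The residues treated are {0, 2}, so the missing case is n ≡ 1 (mod 3); write n = 3s+1.
Then (3s+1)^3 - 7(3s+1) - 3 = 27s^3 + 27s^2 - 12s - 9 = 3(9s^3 + 9s^2 - 4s - 3).

3(9s^3 + 9s^2 - 4s - 3)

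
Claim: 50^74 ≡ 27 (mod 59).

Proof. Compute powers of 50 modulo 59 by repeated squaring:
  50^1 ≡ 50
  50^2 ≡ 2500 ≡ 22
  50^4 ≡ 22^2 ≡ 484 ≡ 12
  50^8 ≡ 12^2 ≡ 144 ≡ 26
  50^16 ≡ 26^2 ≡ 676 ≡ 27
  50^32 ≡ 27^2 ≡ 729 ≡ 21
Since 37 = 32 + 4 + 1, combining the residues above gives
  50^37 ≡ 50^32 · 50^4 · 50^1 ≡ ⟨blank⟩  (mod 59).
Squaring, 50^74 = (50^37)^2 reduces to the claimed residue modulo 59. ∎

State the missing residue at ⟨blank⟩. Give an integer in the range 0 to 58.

50^32 · 50^4 · 50^1 ≡ 21 · 12 · 50 = 12600.
12600 mod 59 = 33, so 50^37 ≡ 33 (mod 59).

33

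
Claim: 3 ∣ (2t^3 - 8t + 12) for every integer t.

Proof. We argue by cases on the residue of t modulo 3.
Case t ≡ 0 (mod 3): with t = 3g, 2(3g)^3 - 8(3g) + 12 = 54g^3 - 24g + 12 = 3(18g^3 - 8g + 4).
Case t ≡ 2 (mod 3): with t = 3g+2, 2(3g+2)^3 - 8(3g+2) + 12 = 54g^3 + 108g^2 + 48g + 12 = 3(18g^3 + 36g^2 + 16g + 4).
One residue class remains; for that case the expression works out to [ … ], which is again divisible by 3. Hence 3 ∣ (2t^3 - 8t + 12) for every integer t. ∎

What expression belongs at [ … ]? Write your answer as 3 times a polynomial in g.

3(18g^3 + 18g^2 - 2g + 2)

Only t ≡ 1 (mod 3) is unaccounted for. Put t = 3g+1:
2(3g+1)^3 - 8(3g+1) + 12 expands to 54g^3 + 54g^2 - 6g + 6,
and factoring out 3 leaves 3(18g^3 + 18g^2 - 2g + 2).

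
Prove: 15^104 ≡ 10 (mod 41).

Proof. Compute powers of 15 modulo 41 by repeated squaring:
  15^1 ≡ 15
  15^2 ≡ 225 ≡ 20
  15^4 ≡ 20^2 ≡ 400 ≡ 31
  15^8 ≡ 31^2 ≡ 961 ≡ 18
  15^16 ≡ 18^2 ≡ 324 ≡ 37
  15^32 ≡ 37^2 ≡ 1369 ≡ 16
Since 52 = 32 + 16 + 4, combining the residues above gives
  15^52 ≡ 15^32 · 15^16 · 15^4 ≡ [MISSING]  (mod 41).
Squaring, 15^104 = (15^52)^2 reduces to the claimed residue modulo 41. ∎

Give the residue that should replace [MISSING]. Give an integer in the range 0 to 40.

25

15^32 · 15^16 · 15^4 ≡ 16 · 37 · 31 = 18352.
18352 mod 41 = 25, so 15^52 ≡ 25 (mod 41).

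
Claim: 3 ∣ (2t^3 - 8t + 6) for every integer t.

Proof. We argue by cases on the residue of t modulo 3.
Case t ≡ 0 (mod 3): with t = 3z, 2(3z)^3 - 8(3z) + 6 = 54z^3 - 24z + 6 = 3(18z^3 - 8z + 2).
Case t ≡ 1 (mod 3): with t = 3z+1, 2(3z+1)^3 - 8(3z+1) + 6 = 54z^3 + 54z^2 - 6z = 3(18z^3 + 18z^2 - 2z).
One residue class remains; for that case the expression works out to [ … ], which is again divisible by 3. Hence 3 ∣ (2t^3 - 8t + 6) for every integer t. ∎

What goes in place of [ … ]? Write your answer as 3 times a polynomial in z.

3(18z^3 + 36z^2 + 16z + 2)

Only t ≡ 2 (mod 3) is unaccounted for. Put t = 3z+2:
2(3z+2)^3 - 8(3z+2) + 6 expands to 54z^3 + 108z^2 + 48z + 6,
and factoring out 3 leaves 3(18z^3 + 36z^2 + 16z + 2).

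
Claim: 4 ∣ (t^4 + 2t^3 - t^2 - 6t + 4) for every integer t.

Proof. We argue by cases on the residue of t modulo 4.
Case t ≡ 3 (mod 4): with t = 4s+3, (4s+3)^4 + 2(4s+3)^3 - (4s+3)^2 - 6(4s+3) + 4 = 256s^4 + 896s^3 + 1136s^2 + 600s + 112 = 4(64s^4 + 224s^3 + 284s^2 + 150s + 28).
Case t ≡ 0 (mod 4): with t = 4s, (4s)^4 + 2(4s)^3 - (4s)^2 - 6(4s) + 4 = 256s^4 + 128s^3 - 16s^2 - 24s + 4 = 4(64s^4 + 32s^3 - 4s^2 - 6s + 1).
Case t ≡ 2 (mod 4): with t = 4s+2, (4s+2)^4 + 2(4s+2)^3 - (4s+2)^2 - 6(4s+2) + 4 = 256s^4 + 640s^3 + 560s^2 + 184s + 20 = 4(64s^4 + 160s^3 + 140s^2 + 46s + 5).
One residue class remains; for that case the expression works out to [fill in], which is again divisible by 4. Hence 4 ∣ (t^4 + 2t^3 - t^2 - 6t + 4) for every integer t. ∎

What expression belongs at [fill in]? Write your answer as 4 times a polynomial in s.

The residues treated are {3, 0, 2}, so the missing case is t ≡ 1 (mod 4); write t = 4s+1.
Then (4s+1)^4 + 2(4s+1)^3 - (4s+1)^2 - 6(4s+1) + 4 = 256s^4 + 384s^3 + 176s^2 + 8s = 4(64s^4 + 96s^3 + 44s^2 + 2s).

4(64s^4 + 96s^3 + 44s^2 + 2s)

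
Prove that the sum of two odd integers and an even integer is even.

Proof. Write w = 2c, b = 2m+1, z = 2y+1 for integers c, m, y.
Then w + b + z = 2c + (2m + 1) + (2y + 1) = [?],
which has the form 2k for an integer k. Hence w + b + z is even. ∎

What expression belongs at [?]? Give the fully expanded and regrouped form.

2c + (2m + 1) + (2y + 1) = 2c + 2m + 2y + 2
= 2(c + m + y + 1).
Since c + m + y + 1 is an integer, the sum is of the form 2k for an integer k.

2(c + m + y + 1)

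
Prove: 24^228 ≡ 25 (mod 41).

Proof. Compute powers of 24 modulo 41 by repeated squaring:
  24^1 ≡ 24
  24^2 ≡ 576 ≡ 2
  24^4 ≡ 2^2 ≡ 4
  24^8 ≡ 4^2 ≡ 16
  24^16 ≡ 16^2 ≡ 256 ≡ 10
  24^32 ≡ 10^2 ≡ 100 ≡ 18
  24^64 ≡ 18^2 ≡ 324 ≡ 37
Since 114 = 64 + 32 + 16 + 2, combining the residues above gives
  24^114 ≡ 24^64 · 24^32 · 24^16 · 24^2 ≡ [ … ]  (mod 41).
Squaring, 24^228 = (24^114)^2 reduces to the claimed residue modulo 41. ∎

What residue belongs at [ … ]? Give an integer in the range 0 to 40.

24^64 · 24^32 · 24^16 · 24^2 ≡ 37 · 18 · 10 · 2 = 13320.
13320 mod 41 = 36, so 24^114 ≡ 36 (mod 41).

36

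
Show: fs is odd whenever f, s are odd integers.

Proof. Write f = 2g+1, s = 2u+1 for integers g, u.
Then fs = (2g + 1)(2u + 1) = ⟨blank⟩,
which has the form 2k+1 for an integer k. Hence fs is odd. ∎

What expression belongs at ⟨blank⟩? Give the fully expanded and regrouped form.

Expanding: (2g + 1)(2u + 1) = 4gu + 2g + 2u + 1.
Every term except the constant is even, so this is 2(2gu + g + u) + 1,
and 2gu + g + u ∈ ℤ gives the required form.

2(2gu + g + u) + 1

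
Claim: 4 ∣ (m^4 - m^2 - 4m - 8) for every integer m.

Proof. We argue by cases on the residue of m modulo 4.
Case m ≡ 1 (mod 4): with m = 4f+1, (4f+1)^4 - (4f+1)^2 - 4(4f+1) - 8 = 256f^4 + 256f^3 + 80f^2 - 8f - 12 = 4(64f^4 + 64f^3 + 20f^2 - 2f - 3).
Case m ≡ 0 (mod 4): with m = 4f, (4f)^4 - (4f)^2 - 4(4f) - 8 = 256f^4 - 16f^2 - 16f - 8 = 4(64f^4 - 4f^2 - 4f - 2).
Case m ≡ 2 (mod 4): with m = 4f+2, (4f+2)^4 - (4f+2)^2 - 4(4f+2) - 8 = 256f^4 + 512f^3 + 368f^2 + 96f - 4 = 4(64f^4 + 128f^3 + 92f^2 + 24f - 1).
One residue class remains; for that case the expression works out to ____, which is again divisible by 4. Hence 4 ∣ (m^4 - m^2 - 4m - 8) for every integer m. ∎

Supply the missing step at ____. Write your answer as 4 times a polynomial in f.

The residues treated are {1, 0, 2}, so the missing case is m ≡ 3 (mod 4); write m = 4f+3.
Then (4f+3)^4 - (4f+3)^2 - 4(4f+3) - 8 = 256f^4 + 768f^3 + 848f^2 + 392f + 52 = 4(64f^4 + 192f^3 + 212f^2 + 98f + 13).

4(64f^4 + 192f^3 + 212f^2 + 98f + 13)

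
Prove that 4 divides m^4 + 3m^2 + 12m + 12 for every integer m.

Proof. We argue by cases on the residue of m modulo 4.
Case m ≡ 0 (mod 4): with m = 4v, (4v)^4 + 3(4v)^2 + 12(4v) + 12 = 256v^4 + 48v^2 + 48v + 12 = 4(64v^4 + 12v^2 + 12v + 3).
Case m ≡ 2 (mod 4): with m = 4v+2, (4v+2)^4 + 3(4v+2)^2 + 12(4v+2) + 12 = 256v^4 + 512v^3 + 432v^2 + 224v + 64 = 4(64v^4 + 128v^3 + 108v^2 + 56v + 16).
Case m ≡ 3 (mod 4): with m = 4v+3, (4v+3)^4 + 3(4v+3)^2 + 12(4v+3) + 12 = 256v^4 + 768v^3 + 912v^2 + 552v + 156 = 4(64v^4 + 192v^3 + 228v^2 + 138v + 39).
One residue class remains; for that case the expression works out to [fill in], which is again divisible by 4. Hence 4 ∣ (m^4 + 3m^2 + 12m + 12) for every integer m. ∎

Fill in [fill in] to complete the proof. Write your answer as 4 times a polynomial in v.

The residues treated are {0, 2, 3}, so the missing case is m ≡ 1 (mod 4); write m = 4v+1.
Then (4v+1)^4 + 3(4v+1)^2 + 12(4v+1) + 12 = 256v^4 + 256v^3 + 144v^2 + 88v + 28 = 4(64v^4 + 64v^3 + 36v^2 + 22v + 7).

4(64v^4 + 64v^3 + 36v^2 + 22v + 7)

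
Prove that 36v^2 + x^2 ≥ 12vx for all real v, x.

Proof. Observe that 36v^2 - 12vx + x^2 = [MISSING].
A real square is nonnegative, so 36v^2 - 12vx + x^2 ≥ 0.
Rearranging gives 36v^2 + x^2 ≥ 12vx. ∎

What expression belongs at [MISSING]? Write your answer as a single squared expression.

(6v - x)^2

The leading and trailing coefficients are 6^2 and 1^2, and 12 = 2·6·1, so the trinomial is (6v - x)^2.
Hence 36v^2 - 12vx + x^2 ≥ 0.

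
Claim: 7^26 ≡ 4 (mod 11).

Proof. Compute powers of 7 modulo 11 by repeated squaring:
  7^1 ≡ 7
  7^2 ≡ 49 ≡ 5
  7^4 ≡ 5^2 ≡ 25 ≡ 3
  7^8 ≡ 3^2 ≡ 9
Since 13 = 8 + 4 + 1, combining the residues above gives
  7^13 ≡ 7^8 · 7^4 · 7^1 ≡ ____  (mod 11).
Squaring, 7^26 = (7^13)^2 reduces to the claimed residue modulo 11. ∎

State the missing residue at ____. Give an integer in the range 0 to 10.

2

7^8 · 7^4 · 7^1 ≡ 9 · 3 · 7 = 189.
189 mod 11 = 2, so 7^13 ≡ 2 (mod 11).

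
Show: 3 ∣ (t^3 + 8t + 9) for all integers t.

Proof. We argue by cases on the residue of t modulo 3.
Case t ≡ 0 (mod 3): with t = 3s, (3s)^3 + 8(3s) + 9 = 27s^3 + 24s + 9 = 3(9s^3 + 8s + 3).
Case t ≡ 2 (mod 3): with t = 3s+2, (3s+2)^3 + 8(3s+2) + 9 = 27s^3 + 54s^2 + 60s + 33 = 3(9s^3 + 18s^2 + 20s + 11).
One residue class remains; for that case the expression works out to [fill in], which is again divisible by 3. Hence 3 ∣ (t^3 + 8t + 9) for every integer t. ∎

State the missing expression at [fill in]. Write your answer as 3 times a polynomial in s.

3(9s^3 + 9s^2 + 11s + 6)

Only t ≡ 1 (mod 3) is unaccounted for. Put t = 3s+1:
(3s+1)^3 + 8(3s+1) + 9 expands to 27s^3 + 27s^2 + 33s + 18,
and factoring out 3 leaves 3(9s^3 + 9s^2 + 11s + 6).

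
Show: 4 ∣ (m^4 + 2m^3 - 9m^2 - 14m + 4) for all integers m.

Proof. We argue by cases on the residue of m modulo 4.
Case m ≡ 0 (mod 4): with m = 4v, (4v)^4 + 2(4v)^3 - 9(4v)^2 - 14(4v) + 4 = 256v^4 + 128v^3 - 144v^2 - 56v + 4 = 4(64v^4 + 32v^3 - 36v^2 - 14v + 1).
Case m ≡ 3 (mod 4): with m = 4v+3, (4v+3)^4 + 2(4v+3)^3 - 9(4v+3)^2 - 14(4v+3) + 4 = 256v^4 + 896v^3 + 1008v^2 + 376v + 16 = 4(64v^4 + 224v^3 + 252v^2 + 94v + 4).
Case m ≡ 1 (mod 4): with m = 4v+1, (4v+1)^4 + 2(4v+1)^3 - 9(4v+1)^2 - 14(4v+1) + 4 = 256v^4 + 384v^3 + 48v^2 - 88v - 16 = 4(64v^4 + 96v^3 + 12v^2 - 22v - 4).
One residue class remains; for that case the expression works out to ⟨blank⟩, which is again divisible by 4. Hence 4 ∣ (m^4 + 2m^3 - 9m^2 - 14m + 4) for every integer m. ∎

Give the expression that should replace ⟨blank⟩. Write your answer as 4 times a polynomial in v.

4(64v^4 + 160v^3 + 108v^2 + 6v - 7)

Only m ≡ 2 (mod 4) is unaccounted for. Put m = 4v+2:
(4v+2)^4 + 2(4v+2)^3 - 9(4v+2)^2 - 14(4v+2) + 4 expands to 256v^4 + 640v^3 + 432v^2 + 24v - 28,
and factoring out 4 leaves 4(64v^4 + 160v^3 + 108v^2 + 6v - 7).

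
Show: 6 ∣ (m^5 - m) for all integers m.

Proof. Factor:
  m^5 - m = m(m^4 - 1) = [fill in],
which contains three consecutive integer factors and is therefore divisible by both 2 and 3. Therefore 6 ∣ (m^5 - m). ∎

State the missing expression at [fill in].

m^4 - 1 = (m^2 - 1)(m^2 + 1), and m^2 - 1 = (m-1)(m+1).
So m(m^4 - 1) = (m - 1)m(m + 1)(m^2 + 1).

(m - 1)m(m + 1)(m^2 + 1)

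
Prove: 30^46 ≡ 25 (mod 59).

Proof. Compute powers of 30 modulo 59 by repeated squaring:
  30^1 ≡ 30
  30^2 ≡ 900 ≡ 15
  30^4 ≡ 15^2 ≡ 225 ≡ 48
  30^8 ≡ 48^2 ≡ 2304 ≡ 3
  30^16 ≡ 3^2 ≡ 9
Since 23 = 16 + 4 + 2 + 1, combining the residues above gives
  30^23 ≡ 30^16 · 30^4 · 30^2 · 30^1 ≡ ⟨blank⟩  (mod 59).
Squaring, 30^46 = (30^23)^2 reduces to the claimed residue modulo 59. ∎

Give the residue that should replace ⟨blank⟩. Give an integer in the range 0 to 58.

Multiply the listed residues: 9 · 48 · 15 · 30 = 432 → 6480 → 194400.
Reducing modulo 59: 194400 = 3294·59 + 54, so 30^23 ≡ 54.

54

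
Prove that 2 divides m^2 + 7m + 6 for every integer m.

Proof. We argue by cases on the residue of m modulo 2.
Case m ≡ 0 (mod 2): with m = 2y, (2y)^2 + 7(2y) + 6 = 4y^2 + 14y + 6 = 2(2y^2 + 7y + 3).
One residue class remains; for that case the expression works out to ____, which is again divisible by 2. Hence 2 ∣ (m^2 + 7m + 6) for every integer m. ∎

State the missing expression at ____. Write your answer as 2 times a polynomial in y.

2(2y^2 + 9y + 7)

Only m ≡ 1 (mod 2) is unaccounted for. Put m = 2y+1:
(2y+1)^2 + 7(2y+1) + 6 expands to 4y^2 + 18y + 14,
and factoring out 2 leaves 2(2y^2 + 9y + 7).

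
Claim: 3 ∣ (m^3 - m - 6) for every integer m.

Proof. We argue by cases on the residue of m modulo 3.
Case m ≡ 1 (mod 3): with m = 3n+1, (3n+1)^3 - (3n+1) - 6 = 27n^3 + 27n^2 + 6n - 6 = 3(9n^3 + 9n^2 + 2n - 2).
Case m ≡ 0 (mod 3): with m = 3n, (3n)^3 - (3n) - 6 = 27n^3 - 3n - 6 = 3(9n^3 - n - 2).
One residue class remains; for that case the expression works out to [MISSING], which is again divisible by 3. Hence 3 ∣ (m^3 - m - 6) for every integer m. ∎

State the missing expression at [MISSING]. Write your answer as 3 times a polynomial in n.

3(9n^3 + 18n^2 + 11n)

The residues treated are {1, 0}, so the missing case is m ≡ 2 (mod 3); write m = 3n+2.
Then (3n+2)^3 - (3n+2) - 6 = 27n^3 + 54n^2 + 33n = 3(9n^3 + 18n^2 + 11n).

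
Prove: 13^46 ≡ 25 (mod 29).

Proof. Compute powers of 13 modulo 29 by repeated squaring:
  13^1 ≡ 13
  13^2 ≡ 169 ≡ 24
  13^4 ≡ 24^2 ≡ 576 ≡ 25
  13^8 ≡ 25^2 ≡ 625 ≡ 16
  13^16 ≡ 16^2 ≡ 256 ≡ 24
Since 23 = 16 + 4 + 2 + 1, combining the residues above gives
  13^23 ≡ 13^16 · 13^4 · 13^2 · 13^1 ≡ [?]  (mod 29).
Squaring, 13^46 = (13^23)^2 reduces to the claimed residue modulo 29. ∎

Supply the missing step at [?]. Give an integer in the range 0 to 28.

Multiply the listed residues: 24 · 25 · 24 · 13 = 600 → 14400 → 187200.
Reducing modulo 29: 187200 = 6455·29 + 5, so 13^23 ≡ 5.

5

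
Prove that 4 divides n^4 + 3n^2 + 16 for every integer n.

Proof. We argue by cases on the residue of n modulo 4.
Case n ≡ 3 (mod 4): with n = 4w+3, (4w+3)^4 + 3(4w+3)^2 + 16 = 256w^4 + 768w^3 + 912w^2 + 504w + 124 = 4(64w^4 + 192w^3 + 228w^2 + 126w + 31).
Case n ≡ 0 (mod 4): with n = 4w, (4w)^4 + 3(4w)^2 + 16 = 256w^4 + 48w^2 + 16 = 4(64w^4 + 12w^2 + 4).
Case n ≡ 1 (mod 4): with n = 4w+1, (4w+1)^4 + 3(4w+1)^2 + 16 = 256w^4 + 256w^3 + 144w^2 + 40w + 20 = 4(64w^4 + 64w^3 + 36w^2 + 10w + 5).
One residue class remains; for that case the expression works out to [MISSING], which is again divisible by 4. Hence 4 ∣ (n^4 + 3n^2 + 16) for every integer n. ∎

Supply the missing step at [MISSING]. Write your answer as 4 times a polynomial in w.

4(64w^4 + 128w^3 + 108w^2 + 44w + 11)

The residues treated are {3, 0, 1}, so the missing case is n ≡ 2 (mod 4); write n = 4w+2.
Then (4w+2)^4 + 3(4w+2)^2 + 16 = 256w^4 + 512w^3 + 432w^2 + 176w + 44 = 4(64w^4 + 128w^3 + 108w^2 + 44w + 11).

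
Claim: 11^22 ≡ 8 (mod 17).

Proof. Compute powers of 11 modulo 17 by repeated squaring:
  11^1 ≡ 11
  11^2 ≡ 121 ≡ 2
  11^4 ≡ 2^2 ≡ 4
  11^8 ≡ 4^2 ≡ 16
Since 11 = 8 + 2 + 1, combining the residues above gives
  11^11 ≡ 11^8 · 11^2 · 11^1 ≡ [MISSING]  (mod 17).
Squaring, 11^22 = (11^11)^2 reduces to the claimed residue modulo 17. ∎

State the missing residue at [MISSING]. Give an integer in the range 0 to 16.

12

11^8 · 11^2 · 11^1 ≡ 16 · 2 · 11 = 352.
352 mod 17 = 12, so 11^11 ≡ 12 (mod 17).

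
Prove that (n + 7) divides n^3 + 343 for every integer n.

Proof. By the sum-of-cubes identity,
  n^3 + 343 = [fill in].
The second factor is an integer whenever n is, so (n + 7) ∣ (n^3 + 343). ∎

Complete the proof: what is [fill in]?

a^3 + b^3 = (a + b)(a^2 - ab + b^2). With a = n, b = 7:
n^3 + 343 = (n + 7)(n^2 - 7n + 49).

(n + 7)(n^2 - 7n + 49)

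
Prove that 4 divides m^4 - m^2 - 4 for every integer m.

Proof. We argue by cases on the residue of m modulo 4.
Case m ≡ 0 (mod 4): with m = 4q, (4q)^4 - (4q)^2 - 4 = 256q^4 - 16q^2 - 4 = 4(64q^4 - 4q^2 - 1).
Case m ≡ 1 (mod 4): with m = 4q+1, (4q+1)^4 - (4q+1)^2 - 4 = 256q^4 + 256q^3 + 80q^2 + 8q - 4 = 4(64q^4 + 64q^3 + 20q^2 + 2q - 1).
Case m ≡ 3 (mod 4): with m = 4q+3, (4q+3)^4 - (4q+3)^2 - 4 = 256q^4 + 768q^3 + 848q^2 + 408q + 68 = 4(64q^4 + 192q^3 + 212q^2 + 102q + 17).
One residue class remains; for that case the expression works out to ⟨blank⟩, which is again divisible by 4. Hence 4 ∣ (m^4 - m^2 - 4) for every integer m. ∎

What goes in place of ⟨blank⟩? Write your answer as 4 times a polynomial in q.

4(64q^4 + 128q^3 + 92q^2 + 28q + 2)

The residues treated are {0, 1, 3}, so the missing case is m ≡ 2 (mod 4); write m = 4q+2.
Then (4q+2)^4 - (4q+2)^2 - 4 = 256q^4 + 512q^3 + 368q^2 + 112q + 8 = 4(64q^4 + 128q^3 + 92q^2 + 28q + 2).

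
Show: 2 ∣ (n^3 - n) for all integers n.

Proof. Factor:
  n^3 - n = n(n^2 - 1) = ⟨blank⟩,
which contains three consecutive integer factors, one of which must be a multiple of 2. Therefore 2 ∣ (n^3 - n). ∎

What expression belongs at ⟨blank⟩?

n(n^2 - 1) = n(n - 1)(n + 1) = (n - 1)n(n + 1).
These three factors are consecutive integers, so their product is divisible by 2.

(n - 1)n(n + 1)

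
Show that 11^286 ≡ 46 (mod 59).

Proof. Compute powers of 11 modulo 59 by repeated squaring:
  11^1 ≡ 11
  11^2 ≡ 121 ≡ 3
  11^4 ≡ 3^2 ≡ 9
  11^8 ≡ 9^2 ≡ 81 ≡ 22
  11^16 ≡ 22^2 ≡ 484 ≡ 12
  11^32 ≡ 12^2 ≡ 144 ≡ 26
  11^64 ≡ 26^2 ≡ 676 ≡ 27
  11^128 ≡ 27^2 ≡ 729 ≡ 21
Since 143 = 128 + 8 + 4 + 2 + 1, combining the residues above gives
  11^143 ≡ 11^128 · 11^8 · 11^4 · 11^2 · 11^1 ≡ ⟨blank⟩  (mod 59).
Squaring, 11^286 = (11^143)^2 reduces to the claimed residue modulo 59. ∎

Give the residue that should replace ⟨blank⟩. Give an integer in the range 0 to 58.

39

11^128 · 11^8 · 11^4 · 11^2 · 11^1 ≡ 21 · 22 · 9 · 3 · 11 = 137214.
137214 mod 59 = 39, so 11^143 ≡ 39 (mod 59).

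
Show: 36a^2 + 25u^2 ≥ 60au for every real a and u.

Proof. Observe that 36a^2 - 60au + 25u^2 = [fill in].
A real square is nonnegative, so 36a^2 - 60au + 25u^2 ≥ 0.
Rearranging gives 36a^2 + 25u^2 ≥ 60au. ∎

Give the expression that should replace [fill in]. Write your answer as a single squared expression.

36a^2 - 60au + 25u^2 is a perfect-square trinomial: the outer terms are (6a)^2 and (5u)^2, and the cross term is -2·6a·5u.
So 36a^2 - 60au + 25u^2 = (6a - 5u)^2 ≥ 0.

(6a - 5u)^2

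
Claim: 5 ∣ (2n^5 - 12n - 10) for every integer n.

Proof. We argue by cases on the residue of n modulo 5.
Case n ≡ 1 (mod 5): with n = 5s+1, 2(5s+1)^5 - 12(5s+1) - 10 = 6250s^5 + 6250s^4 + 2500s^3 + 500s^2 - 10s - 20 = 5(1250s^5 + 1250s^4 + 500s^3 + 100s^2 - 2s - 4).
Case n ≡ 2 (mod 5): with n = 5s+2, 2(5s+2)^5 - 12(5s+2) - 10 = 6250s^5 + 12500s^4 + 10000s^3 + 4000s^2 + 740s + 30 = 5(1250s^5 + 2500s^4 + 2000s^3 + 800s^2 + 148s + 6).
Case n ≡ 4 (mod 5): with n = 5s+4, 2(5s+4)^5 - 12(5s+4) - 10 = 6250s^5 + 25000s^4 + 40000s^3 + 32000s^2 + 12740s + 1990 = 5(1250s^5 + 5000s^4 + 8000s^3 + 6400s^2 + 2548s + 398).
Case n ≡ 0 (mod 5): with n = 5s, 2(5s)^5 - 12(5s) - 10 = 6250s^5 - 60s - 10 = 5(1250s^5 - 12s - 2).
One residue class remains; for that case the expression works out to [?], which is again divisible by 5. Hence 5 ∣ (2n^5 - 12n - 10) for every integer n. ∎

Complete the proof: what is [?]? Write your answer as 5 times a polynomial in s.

The residues treated are {1, 2, 4, 0}, so the missing case is n ≡ 3 (mod 5); write n = 5s+3.
Then 2(5s+3)^5 - 12(5s+3) - 10 = 6250s^5 + 18750s^4 + 22500s^3 + 13500s^2 + 3990s + 440 = 5(1250s^5 + 3750s^4 + 4500s^3 + 2700s^2 + 798s + 88).

5(1250s^5 + 3750s^4 + 4500s^3 + 2700s^2 + 798s + 88)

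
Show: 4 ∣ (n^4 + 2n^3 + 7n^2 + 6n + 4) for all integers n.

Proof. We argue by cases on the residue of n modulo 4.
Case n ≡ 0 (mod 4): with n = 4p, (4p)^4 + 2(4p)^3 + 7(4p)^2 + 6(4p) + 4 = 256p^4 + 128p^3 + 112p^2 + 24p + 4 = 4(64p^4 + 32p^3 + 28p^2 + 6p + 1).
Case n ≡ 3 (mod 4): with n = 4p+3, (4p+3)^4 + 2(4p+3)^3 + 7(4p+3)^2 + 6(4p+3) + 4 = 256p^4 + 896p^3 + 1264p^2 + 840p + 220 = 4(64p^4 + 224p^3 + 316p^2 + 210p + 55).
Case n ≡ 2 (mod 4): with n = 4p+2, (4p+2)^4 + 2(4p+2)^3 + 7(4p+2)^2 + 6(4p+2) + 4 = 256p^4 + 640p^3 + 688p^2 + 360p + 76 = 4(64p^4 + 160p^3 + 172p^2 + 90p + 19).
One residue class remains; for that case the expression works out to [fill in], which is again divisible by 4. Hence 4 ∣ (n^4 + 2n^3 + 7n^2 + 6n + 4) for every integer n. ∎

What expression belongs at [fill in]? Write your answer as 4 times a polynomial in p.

4(64p^4 + 96p^3 + 76p^2 + 30p + 5)

The residues treated are {0, 3, 2}, so the missing case is n ≡ 1 (mod 4); write n = 4p+1.
Then (4p+1)^4 + 2(4p+1)^3 + 7(4p+1)^2 + 6(4p+1) + 4 = 256p^4 + 384p^3 + 304p^2 + 120p + 20 = 4(64p^4 + 96p^3 + 76p^2 + 30p + 5).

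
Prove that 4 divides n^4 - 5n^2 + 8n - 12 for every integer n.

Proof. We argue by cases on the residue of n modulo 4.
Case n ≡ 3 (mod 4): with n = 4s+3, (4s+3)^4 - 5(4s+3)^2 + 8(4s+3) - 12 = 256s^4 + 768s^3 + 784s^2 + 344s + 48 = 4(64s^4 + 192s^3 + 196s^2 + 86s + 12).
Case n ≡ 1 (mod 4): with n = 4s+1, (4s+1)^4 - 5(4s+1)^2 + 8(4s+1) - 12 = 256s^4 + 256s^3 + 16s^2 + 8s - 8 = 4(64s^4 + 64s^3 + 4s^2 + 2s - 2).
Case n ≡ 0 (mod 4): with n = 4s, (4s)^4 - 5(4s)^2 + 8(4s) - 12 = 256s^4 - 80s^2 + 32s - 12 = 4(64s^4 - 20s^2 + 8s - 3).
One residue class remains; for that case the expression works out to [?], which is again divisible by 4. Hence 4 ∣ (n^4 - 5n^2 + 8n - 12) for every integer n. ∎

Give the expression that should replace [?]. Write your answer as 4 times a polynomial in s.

4(64s^4 + 128s^3 + 76s^2 + 20s)

Only n ≡ 2 (mod 4) is unaccounted for. Put n = 4s+2:
(4s+2)^4 - 5(4s+2)^2 + 8(4s+2) - 12 expands to 256s^4 + 512s^3 + 304s^2 + 80s,
and factoring out 4 leaves 4(64s^4 + 128s^3 + 76s^2 + 20s).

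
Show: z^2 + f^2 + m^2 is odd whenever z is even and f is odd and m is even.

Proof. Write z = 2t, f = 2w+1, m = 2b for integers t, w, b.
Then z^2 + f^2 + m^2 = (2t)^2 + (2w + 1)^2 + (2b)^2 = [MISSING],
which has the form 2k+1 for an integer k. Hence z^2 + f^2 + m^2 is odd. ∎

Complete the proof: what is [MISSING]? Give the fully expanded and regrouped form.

Expanding: (2t)^2 + (2w + 1)^2 + (2b)^2 = 4b^2 + 4t^2 + 4w^2 + 4w + 1.
Every term except the constant is even, so this is 2(2b^2 + 2t^2 + 2w^2 + 2w) + 1,
and 2b^2 + 2t^2 + 2w^2 + 2w ∈ ℤ gives the required form.

2(2b^2 + 2t^2 + 2w^2 + 2w) + 1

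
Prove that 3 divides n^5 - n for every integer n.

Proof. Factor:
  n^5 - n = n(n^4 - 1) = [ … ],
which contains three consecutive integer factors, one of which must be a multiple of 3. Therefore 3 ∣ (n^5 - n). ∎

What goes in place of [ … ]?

(n - 1)n(n + 1)(n^2 + 1)

n^4 - 1 = (n^2 - 1)(n^2 + 1), and n^2 - 1 = (n-1)(n+1).
So n(n^4 - 1) = (n - 1)n(n + 1)(n^2 + 1).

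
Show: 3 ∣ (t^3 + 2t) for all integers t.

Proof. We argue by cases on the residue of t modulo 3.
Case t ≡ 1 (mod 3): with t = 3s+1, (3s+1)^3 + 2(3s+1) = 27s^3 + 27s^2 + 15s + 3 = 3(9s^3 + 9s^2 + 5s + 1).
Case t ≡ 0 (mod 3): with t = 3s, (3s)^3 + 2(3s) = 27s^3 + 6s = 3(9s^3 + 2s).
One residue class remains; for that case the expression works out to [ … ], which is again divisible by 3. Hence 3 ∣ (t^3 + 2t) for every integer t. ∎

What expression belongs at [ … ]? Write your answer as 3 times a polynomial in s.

3(9s^3 + 18s^2 + 14s + 4)

The residues treated are {1, 0}, so the missing case is t ≡ 2 (mod 3); write t = 3s+2.
Then (3s+2)^3 + 2(3s+2) = 27s^3 + 54s^2 + 42s + 12 = 3(9s^3 + 18s^2 + 14s + 4).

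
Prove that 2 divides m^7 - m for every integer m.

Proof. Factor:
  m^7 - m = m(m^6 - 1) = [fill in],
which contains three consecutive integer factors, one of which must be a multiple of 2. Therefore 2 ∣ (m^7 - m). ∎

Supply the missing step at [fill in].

(m - 1)m(m + 1)(m^4 + m^2 + 1)

m^6 - 1 = (m^2 - 1)(m^4 + m^2 + 1), and m^2 - 1 = (m-1)(m+1).
So m(m^6 - 1) = (m - 1)m(m + 1)(m^4 + m^2 + 1).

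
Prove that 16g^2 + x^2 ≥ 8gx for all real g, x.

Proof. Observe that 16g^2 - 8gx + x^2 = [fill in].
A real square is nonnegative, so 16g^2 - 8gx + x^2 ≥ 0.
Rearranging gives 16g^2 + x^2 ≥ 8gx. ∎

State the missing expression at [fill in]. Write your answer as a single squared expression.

16g^2 - 8gx + x^2 is a perfect-square trinomial: the outer terms are (4g)^2 and (x)^2, and the cross term is -2·4g·x.
So 16g^2 - 8gx + x^2 = (4g - x)^2 ≥ 0.

(4g - x)^2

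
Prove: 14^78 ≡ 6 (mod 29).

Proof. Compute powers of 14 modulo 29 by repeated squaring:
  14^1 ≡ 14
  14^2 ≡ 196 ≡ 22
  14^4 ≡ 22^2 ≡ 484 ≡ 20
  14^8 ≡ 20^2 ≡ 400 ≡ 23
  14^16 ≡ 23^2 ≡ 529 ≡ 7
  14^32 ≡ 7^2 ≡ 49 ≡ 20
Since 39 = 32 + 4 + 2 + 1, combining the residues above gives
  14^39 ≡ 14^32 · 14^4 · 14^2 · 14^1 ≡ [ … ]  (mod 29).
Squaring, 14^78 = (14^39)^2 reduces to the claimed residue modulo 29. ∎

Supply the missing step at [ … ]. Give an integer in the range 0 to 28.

Multiply the listed residues: 20 · 20 · 22 · 14 = 400 → 8800 → 123200.
Reducing modulo 29: 123200 = 4248·29 + 8, so 14^39 ≡ 8.

8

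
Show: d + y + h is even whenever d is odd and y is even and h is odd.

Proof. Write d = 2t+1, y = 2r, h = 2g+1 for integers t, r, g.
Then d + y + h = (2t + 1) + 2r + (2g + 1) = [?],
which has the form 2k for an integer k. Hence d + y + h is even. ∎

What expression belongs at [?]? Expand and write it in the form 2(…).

2(g + r + t + 1)

Expanding: (2t + 1) + 2r + (2g + 1) = 2g + 2r + 2t + 2.
Every term is even; pulling out the factor of 2 gives 2(g + r + t + 1).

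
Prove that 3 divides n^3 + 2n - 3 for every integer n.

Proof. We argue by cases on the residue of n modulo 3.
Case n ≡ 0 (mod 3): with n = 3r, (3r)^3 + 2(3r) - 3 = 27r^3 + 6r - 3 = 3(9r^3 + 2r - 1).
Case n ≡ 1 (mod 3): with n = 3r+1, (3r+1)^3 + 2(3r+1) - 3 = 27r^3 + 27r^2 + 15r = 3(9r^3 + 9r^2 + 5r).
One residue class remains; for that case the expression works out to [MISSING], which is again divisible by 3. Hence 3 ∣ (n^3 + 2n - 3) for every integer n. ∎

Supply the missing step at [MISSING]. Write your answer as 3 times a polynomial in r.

3(9r^3 + 18r^2 + 14r + 3)

Only n ≡ 2 (mod 3) is unaccounted for. Put n = 3r+2:
(3r+2)^3 + 2(3r+2) - 3 expands to 27r^3 + 54r^2 + 42r + 9,
and factoring out 3 leaves 3(9r^3 + 18r^2 + 14r + 3).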